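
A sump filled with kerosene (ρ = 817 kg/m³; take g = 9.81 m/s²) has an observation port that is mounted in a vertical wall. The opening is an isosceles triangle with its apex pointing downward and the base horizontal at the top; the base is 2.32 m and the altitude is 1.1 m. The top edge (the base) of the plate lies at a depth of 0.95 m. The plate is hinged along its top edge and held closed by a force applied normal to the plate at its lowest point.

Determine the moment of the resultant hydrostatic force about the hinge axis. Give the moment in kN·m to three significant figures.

M ≈ 5.62 kN·m

γ = ρg = 817 × 9.81 / 1000 = 8.01477 kN/m³.
With the apex down, the centroid sits h/3 = 1.1/3 = 0.366667 m below the base (the top edge), so the centroid depth is h_c = 0.95 + 0.366667 = 1.31667 m.
A = ½ × 2.32 × 1.1 = 1.276 m².
Resultant F = γ·h_c·A = 8.01477 × 1.31667 × 1.276 = 13.4654 kN.
I_c = b·h³/36 = 2.32 × 1.1³/36 = 0.0857756 m⁴.
Centre of pressure: y_p = y_c + I_c/(y_c·A) = 1.31667 + 0.0857756/(1.31667 × 1.276) = 1.31667 + 0.0510547 = 1.36772 m along the plane.
The resultant acts 0.366667 + 0.0510547 = 0.417722 m (along the plate) below the hinge at the top edge, so the moment about the hinge is M = F × 0.417722 = 13.4654 × 0.417722 = 5.62479 kN·m.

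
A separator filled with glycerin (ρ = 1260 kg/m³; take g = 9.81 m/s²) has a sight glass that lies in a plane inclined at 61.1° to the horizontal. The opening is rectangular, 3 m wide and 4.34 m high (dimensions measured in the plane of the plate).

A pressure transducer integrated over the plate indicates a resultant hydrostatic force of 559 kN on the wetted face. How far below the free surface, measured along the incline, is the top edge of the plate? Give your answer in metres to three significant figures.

y_top ≈ 1.80 m

γ = ρg = 1260 × 9.81 / 1000 = 12.3606 kN/m³.
A = 3 × 4.34 = 13.02 m².
From F = γ·h_c·A, the centroid depth is h_c = 559/(12.3606 × 13.02) = 3.47345 m.
Let θ = 61.1° be the plate's angle to the horizontal; measure y along the incline from where the plane meets the free surface. Vertical depth h = y·sinθ with sinθ = 0.875465.
Along the incline, y_c = h_c/sinθ = 3.47345/0.875465 = 3.96755 m.
The centroid lies 4.34/2 = 2.17 m below the top edge, so the top edge sits at y_top = 3.96755 − 2.17 = 1.79755 m along the incline.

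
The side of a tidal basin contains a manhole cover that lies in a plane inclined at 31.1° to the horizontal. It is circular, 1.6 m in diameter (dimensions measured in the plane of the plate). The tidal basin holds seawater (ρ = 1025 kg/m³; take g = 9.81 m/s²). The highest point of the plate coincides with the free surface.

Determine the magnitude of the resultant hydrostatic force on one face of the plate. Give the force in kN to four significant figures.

F ≈ 8.354 kN

γ = ρg = 1025 × 9.81 / 1000 = 10.05525 kN/m³.
Let θ = 31.1° be the plate's angle to the horizontal; measure y along the incline from where the plane meets the free surface. Vertical depth h = y·sinθ with sinθ = 0.516533.
The centroid is at the centre, 0.8 m below the top of the plate, so y_c = 0.8 m and h_c = 0.8 × 0.516533 = 0.413226 m.
A = π(0.8)² = 2.01062 m².
Resultant F = γ·h_c·A = 10.05525 × 0.413226 × 2.01062 = 8.35431 kN.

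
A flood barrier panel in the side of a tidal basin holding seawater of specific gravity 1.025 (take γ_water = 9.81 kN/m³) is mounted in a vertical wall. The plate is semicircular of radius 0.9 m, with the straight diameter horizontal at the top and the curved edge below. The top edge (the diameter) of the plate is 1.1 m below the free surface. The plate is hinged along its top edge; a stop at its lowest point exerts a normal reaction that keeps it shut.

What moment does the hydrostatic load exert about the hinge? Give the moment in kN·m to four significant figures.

γ = 1.025 × 9.81 = 10.05525 kN/m³.
The centroid of a semicircle lies 4r/(3π) = 0.381972 m from the diameter, here below the top edge, so the centroid depth is h_c = 1.1 + 0.381972 = 1.48197 m.
A = πr²/2 = π × 0.9²/2 = 1.27235 m².
Resultant F = γ·h_c·A = 10.05525 × 1.48197 × 1.27235 = 18.96 kN.
I_c = (π/8 − 8/(9π))·r⁴ = 0.109757 × 0.9⁴ = 0.0720116 m⁴.
Centre of pressure: y_p = y_c + I_c/(y_c·A) = 1.48197 + 0.0720116/(1.48197 × 1.27235) = 1.48197 + 0.0381906 = 1.52016 m along the plane.
The resultant acts 0.381972 + 0.0381906 = 0.420163 m (along the plate) below the hinge at the top edge, so the moment about the hinge is M = F × 0.420163 = 18.96 × 0.420163 = 7.96629 kN·m.

M ≈ 7.966 kN·m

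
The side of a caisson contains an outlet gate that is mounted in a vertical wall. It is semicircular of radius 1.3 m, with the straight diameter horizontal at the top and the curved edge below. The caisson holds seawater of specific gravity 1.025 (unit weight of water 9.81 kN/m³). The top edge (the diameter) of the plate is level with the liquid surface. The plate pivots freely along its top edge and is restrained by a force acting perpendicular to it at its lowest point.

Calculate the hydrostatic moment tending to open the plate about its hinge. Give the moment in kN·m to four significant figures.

M ≈ 11.28 kN·m

γ = 1.025 × 9.81 = 10.05525 kN/m³.
The centroid of a semicircle lies 4r/(3π) = 0.551737 m from the diameter, here below the top edge, so the centroid depth is h_c = 0.551737 m.
A = πr²/2 = π × 1.3²/2 = 2.65465 m².
Resultant F = γ·h_c·A = 10.05525 × 0.551737 × 2.65465 = 14.7276 kN.
I_c = (π/8 − 8/(9π))·r⁴ = 0.109757 × 1.3⁴ = 0.313477 m⁴.
Centre of pressure: y_p = y_c + I_c/(y_c·A) = 0.551737 + 0.313477/(0.551737 × 2.65465) = 0.551737 + 0.214026 = 0.765763 m along the plane.
The resultant acts 0.551737 + 0.214026 = 0.765763 m (along the plate) below the hinge at the top edge, so the moment about the hinge is M = F × 0.765763 = 14.7276 × 0.765763 = 11.2779 kN·m.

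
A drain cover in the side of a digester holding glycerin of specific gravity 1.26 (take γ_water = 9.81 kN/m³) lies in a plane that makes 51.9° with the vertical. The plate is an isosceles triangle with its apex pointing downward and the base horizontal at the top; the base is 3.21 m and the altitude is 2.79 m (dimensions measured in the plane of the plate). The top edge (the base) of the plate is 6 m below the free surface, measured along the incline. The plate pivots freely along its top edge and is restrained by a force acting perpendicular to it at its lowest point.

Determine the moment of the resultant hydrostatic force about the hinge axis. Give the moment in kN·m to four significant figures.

γ = 1.26 × 9.81 = 12.3606 kN/m³.
The plate makes 51.9° with the vertical, i.e. θ = 90° − 51.9° = 38.1° to the horizontal. Measuring y along the incline from the free-surface line, vertical depth h = y·sinθ with sinθ = 0.617036.
With the apex down, the centroid sits h/3 = 2.79/3 = 0.93 m below the base (the top edge), so y_c = 6 + 0.93 = 6.93 m and h_c = 6.93 × 0.617036 = 4.27606 m.
A = ½ × 3.21 × 2.79 = 4.47795 m².
Resultant F = γ·h_c·A = 12.3606 × 4.27606 × 4.47795 = 236.681 kN.
I_c = b·h³/36 = 3.21 × 2.79³/36 = 1.93649 m⁴.
Centre of pressure: y_p = y_c + I_c/(y_c·A) = 6.93 + 1.93649/(6.93 × 4.47795) = 6.93 + 0.0624026 = 6.9924 m along the plane.
The resultant acts 0.93 + 0.0624026 = 0.992403 m (along the plate) below the hinge at the top edge, so the moment about the hinge is M = F × 0.992403 = 236.681 × 0.992403 = 234.883 kN·m.

M ≈ 234.9 kN·m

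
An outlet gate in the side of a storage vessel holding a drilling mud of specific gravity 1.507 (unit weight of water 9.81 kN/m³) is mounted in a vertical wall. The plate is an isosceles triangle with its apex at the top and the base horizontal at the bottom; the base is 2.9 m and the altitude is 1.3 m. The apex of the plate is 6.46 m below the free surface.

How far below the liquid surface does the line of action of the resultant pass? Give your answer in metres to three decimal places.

h_p = 7.339 m

γ = 1.507 × 9.81 = 14.78367 kN/m³.
With the apex up, the centroid sits 2h/3 = 2 × 1.3/3 = 0.866667 m below the apex, so the centroid depth is h_c = 6.46 + 0.866667 = 7.32667 m.
A = ½ × 2.9 × 1.3 = 1.885 m².
Resultant F = γ·h_c·A = 14.78367 × 7.32667 × 1.885 = 204.174 kN.
I_c = b·h³/36 = 2.9 × 1.3³/36 = 0.176981 m⁴.
Centre of pressure: y_p = y_c + I_c/(y_c·A) = 7.32667 + 0.176981/(7.32667 × 1.885) = 7.32667 + 0.0128147 = 7.33948 m along the plane.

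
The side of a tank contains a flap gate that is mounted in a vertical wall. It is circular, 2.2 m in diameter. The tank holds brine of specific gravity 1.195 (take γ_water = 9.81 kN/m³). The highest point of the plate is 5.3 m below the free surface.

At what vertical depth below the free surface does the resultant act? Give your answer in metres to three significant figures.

h_p = 6.45 m

γ = 1.195 × 9.81 = 11.72295 kN/m³.
The centroid is at the centre, 1.1 m below the top of the plate, so the centroid depth is h_c = 5.3 + 1.1 = 6.4 m.
A = π(1.1)² = 3.80133 m².
Resultant F = γ·h_c·A = 11.72295 × 6.4 × 3.80133 = 285.202 kN.
I_c = πr⁴/4 = π × 1.1⁴/4 = 1.1499 m⁴.
Centre of pressure: y_p = y_c + I_c/(y_c·A) = 6.4 + 1.1499/(6.4 × 3.80133) = 6.4 + 0.0472655 = 6.44727 m along the plane.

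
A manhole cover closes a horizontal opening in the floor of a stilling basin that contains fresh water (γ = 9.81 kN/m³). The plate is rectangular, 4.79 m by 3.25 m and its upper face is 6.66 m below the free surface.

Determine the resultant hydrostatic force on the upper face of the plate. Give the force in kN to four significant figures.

F ≈ 1017 kN

γ = 9.81 kN/m³.
The plate is horizontal, so pressure is uniform at p = γ·h = 9.81 × 6.66 = 65.3346 kN/m².
A = 4.79 × 3.25 = 15.5675 m².
F = p·A = 65.3346 × 15.5675 = 1017.1 kN.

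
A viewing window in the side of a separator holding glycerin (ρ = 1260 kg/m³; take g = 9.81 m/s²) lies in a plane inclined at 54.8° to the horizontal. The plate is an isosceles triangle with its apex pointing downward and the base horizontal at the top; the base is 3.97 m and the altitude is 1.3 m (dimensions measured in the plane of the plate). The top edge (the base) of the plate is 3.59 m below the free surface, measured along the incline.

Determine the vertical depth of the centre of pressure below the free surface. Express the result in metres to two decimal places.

γ = ρg = 1260 × 9.81 / 1000 = 12.3606 kN/m³.
Let θ = 54.8° be the plate's angle to the horizontal; measure y along the incline from where the plane meets the free surface. Vertical depth h = y·sinθ with sinθ = 0.817145.
With the apex down, the centroid sits h/3 = 1.3/3 = 0.433333 m below the base (the top edge), so y_c = 3.59 + 0.433333 = 4.02333 m and h_c = 4.02333 × 0.817145 = 3.28764 m.
A = ½ × 3.97 × 1.3 = 2.5805 m².
Resultant F = γ·h_c·A = 12.3606 × 3.28764 × 2.5805 = 104.864 kN.
I_c = b·h³/36 = 3.97 × 1.3³/36 = 0.24228 m⁴.
Centre of pressure: y_p = y_c + I_c/(y_c·A) = 4.02333 + 0.24228/(4.02333 × 2.5805) = 4.02333 + 0.0233361 = 4.04667 m along the plane.
Vertically, h_p = y_p·sinθ = 4.04667 × 0.817145 = 3.30672 m.

h_p = 3.31 m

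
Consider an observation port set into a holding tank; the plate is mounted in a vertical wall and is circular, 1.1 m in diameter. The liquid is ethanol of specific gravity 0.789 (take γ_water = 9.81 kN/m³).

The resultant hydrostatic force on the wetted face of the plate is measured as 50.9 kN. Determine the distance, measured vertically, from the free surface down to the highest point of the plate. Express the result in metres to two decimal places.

γ = 0.789 × 9.81 = 7.74009 kN/m³.
A = π(0.55)² = 0.950332 m².
From F = γ·h_c·A, the centroid depth is h_c = 50.9/(7.74009 × 0.950332) = 6.91985 m.
The centroid is at the centre, 0.55 m below the top of the plate, so the highest point sits at h_top = 6.91985 − 0.55 = 6.36985 m below the surface.

d_top ≈ 6.37 m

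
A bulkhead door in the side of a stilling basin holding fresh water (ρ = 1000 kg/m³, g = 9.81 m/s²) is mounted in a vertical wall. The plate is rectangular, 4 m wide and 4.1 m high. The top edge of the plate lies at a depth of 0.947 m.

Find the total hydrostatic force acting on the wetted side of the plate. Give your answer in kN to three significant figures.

F ≈ 482 kN

γ = ρg = 1000 × 9.81 = 9810 N/m³ = 9.81 kN/m³.
The centroid lies 4.1/2 = 2.05 m below the top edge, so the centroid depth is h_c = 0.947 + 2.05 = 2.997 m.
A = 4 × 4.1 = 16.4 m².
Resultant F = γ·h_c·A = 9.81 × 2.997 × 16.4 = 482.169 kN.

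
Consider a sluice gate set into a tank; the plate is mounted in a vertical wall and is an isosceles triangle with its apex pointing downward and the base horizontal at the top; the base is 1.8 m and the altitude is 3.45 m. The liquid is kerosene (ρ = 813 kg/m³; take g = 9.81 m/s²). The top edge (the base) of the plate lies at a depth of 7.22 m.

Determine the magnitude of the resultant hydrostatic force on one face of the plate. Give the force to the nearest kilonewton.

F ≈ 207 kN

γ = ρg = 813 × 9.81 / 1000 = 7.97553 kN/m³.
With the apex down, the centroid sits h/3 = 3.45/3 = 1.15 m below the base (the top edge), so the centroid depth is h_c = 7.22 + 1.15 = 8.37 m.
A = ½ × 1.8 × 3.45 = 3.105 m².
Resultant F = γ·h_c·A = 7.97553 × 8.37 × 3.105 = 207.275 kN.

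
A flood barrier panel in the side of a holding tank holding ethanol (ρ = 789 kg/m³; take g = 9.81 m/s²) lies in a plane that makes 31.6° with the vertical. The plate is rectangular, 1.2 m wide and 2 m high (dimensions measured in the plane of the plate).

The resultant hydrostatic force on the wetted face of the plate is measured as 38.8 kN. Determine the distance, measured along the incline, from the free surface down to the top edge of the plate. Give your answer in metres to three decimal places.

γ = ρg = 789 × 9.81 / 1000 = 7.74009 kN/m³.
A = 1.2 × 2 = 2.4 m².
From F = γ·h_c·A, the centroid depth is h_c = 38.8/(7.74009 × 2.4) = 2.08869 m.
The plate makes 31.6° with the vertical, i.e. θ = 90° − 31.6° = 58.4° to the horizontal. Measuring y along the incline from the free-surface line, vertical depth h = y·sinθ with sinθ = 0.851727.
Along the incline, y_c = h_c/sinθ = 2.08869/0.851727 = 2.4523 m.
The centroid lies 2/2 = 1 m below the top edge, so the top edge sits at y_top = 2.4523 − 1 = 1.4523 m along the incline.

y_top ≈ 1.452 m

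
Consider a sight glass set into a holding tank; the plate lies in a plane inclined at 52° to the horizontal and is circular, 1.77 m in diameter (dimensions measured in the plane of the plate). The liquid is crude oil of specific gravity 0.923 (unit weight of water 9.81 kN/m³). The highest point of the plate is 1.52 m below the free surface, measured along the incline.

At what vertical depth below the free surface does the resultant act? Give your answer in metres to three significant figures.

h_p = 1.96 m

γ = 0.923 × 9.81 = 9.05463 kN/m³.
Let θ = 52° be the plate's angle to the horizontal; measure y along the incline from where the plane meets the free surface. Vertical depth h = y·sinθ with sinθ = 0.788011.
The centroid is at the centre, 0.885 m below the top of the plate, so y_c = 1.52 + 0.885 = 2.405 m and h_c = 2.405 × 0.788011 = 1.89517 m.
A = π(0.885)² = 2.46057 m².
Resultant F = γ·h_c·A = 9.05463 × 1.89517 × 2.46057 = 42.2235 kN.
I_c = πr⁴/4 = π × 0.885⁴/4 = 0.481796 m⁴.
Centre of pressure: y_p = y_c + I_c/(y_c·A) = 2.405 + 0.481796/(2.405 × 2.46057) = 2.405 + 0.0814165 = 2.48642 m along the plane.
Vertically, h_p = y_p·sinθ = 2.48642 × 0.788011 = 1.95933 m.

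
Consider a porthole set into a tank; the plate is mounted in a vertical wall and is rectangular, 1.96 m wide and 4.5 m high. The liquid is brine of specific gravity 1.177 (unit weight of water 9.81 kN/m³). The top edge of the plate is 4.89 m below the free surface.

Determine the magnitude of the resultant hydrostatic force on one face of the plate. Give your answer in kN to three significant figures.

γ = 1.177 × 9.81 = 11.54637 kN/m³.
The centroid lies 4.5/2 = 2.25 m below the top edge, so the centroid depth is h_c = 4.89 + 2.25 = 7.14 m.
A = 1.96 × 4.5 = 8.82 m².
Resultant F = γ·h_c·A = 11.54637 × 7.14 × 8.82 = 727.13 kN.

F ≈ 727 kN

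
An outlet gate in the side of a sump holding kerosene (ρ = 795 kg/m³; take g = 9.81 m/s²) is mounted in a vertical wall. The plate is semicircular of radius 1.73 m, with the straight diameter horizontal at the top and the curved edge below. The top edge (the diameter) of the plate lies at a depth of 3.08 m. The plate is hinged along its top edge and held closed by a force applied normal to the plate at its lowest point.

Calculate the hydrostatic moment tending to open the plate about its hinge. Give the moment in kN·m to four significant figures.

M ≈ 110.3 kN·m

γ = ρg = 795 × 9.81 / 1000 = 7.79895 kN/m³.
The centroid of a semicircle lies 4r/(3π) = 0.734235 m from the diameter, here below the top edge, so the centroid depth is h_c = 3.08 + 0.734235 = 3.81424 m.
A = πr²/2 = π × 1.73²/2 = 4.70124 m².
Resultant F = γ·h_c·A = 7.79895 × 3.81424 × 4.70124 = 139.848 kN.
I_c = (π/8 − 8/(9π))·r⁴ = 0.109757 × 1.73⁴ = 0.983143 m⁴.
Centre of pressure: y_p = y_c + I_c/(y_c·A) = 3.81424 + 0.983143/(3.81424 × 4.70124) = 3.81424 + 0.0548272 = 3.86907 m along the plane.
The resultant acts 0.734235 + 0.0548272 = 0.789062 m (along the plate) below the hinge at the top edge, so the moment about the hinge is M = F × 0.789062 = 139.848 × 0.789062 = 110.349 kN·m.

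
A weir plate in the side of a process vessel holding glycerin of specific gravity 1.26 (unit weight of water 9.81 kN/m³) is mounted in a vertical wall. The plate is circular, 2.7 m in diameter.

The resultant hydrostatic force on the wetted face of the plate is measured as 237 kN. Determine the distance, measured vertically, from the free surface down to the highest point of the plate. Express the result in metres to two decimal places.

γ = 1.26 × 9.81 = 12.3606 kN/m³.
A = π(1.35)² = 5.72555 m².
From F = γ·h_c·A, the centroid depth is h_c = 237/(12.3606 × 5.72555) = 3.34882 m.
The centroid is at the centre, 1.35 m below the top of the plate, so the highest point sits at h_top = 3.34882 − 1.35 = 1.99882 m below the surface.

d_top ≈ 2.00 m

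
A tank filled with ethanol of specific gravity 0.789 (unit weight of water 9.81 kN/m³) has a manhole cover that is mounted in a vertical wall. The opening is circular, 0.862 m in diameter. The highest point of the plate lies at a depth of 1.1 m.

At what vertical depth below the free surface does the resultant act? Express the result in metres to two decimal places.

h_p = 1.56 m

γ = 0.789 × 9.81 = 7.74009 kN/m³.
The centroid is at the centre, 0.431 m below the top of the plate, so the centroid depth is h_c = 1.1 + 0.431 = 1.531 m.
A = π(0.431)² = 0.583585 m².
Resultant F = γ·h_c·A = 7.74009 × 1.531 × 0.583585 = 6.91553 kN.
I_c = πr⁴/4 = π × 0.431⁴/4 = 0.0271019 m⁴.
Centre of pressure: y_p = y_c + I_c/(y_c·A) = 1.531 + 0.0271019/(1.531 × 0.583585) = 1.531 + 0.0303334 = 1.56133 m along the plane.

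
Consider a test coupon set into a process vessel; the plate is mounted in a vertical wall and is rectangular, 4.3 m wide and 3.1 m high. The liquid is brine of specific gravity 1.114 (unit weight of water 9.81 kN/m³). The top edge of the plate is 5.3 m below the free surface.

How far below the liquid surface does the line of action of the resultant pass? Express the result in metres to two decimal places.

γ = 1.114 × 9.81 = 10.92834 kN/m³.
The centroid lies 3.1/2 = 1.55 m below the top edge, so the centroid depth is h_c = 5.3 + 1.55 = 6.85 m.
A = 4.3 × 3.1 = 13.33 m².
Resultant F = γ·h_c·A = 10.92834 × 6.85 × 13.33 = 997.872 kN.
I_c = b·h³/12 = 4.3 × 3.1³/12 = 10.6751 m⁴.
Centre of pressure: y_p = y_c + I_c/(y_c·A) = 6.85 + 10.6751/(6.85 × 13.33) = 6.85 + 0.11691 = 6.96691 m along the plane.

h_p = 6.97 m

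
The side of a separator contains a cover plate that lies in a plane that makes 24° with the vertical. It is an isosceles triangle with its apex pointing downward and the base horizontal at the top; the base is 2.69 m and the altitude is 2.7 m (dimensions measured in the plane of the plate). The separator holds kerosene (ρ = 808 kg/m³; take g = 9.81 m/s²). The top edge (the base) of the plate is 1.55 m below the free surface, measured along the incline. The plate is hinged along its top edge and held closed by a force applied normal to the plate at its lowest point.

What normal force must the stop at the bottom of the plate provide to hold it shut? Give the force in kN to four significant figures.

γ = ρg = 808 × 9.81 / 1000 = 7.92648 kN/m³.
The plate makes 24° with the vertical, i.e. θ = 90° − 24° = 66° to the horizontal. Measuring y along the incline from the free-surface line, vertical depth h = y·sinθ with sinθ = 0.913545.
With the apex down, the centroid sits h/3 = 2.7/3 = 0.9 m below the base (the top edge), so y_c = 1.55 + 0.9 = 2.45 m and h_c = 2.45 × 0.913545 = 2.23819 m.
A = ½ × 2.69 × 2.7 = 3.6315 m².
Resultant F = γ·h_c·A = 7.92648 × 2.23819 × 3.6315 = 64.4263 kN.
I_c = b·h³/36 = 2.69 × 2.7³/36 = 1.47076 m⁴.
Centre of pressure: y_p = y_c + I_c/(y_c·A) = 2.45 + 1.47076/(2.45 × 3.6315) = 2.45 + 0.165306 = 2.61531 m along the plane.
The resultant acts 0.9 + 0.165306 = 1.06531 m (along the plate) below the hinge at the top edge, so the moment about the hinge is M = F × 1.06531 = 64.4263 × 1.06531 = 68.634 kN·m.
A normal force at the bottom, 2.7 m from the hinge, must supply this moment: P = 68.634/2.7 = 25.42 kN.

P ≈ 25.42 kN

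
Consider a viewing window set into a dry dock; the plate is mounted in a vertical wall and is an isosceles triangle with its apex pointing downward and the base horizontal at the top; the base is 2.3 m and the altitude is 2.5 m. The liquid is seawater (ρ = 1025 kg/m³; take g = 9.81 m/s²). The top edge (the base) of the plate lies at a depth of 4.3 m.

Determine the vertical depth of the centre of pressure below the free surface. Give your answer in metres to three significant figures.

h_p = 5.20 m

γ = ρg = 1025 × 9.81 / 1000 = 10.05525 kN/m³.
With the apex down, the centroid sits h/3 = 2.5/3 = 0.833333 m below the base (the top edge), so the centroid depth is h_c = 4.3 + 0.833333 = 5.13333 m.
A = ½ × 2.3 × 2.5 = 2.875 m².
Resultant F = γ·h_c·A = 10.05525 × 5.13333 × 2.875 = 148.399 kN.
I_c = b·h³/36 = 2.3 × 2.5³/36 = 0.998264 m⁴.
Centre of pressure: y_p = y_c + I_c/(y_c·A) = 5.13333 + 0.998264/(5.13333 × 2.875) = 5.13333 + 0.0676407 = 5.20097 m along the plane.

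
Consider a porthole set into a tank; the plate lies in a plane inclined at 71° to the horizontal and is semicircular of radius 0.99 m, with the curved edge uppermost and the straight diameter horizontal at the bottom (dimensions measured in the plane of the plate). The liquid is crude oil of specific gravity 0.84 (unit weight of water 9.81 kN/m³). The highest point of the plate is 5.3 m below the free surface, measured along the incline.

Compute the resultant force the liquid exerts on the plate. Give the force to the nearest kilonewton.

F ≈ 70 kN

γ = 0.84 × 9.81 = 8.2404 kN/m³.
Let θ = 71° be the plate's angle to the horizontal; measure y along the incline from where the plane meets the free surface. Vertical depth h = y·sinθ with sinθ = 0.945519.
The centroid lies 4r/(3π) = 0.420169 m above the diameter, so r − 4r/(3π) = 0.99 − 0.420169 = 0.569831 m below the topmost point, so y_c = 5.3 + 0.569831 = 5.86983 m and h_c = 5.86983 × 0.945519 = 5.55004 m.
A = πr²/2 = π × 0.99²/2 = 1.53954 m².
Resultant F = γ·h_c·A = 8.2404 × 5.55004 × 1.53954 = 70.4102 kN.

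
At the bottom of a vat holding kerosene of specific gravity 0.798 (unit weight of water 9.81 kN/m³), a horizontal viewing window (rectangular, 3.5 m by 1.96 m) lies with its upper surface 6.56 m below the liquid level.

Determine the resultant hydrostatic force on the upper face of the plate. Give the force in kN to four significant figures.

F ≈ 352.3 kN

γ = 0.798 × 9.81 = 7.82838 kN/m³.
The plate is horizontal, so pressure is uniform at p = γ·h = 7.82838 × 6.56 = 51.3542 kN/m².
A = 3.5 × 1.96 = 6.86 m².
F = p·A = 51.3542 × 6.86 = 352.29 kN.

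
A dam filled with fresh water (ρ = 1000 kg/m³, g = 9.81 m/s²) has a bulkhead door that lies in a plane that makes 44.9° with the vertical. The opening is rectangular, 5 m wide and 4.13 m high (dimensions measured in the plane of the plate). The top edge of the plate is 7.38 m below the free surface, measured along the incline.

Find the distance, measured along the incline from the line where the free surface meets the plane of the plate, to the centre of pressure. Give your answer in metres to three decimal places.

γ = ρg = 1000 × 9.81 = 9810 N/m³ = 9.81 kN/m³.
The plate makes 44.9° with the vertical, i.e. θ = 90° − 44.9° = 45.1° to the horizontal. Measuring y along the incline from the free-surface line, vertical depth h = y·sinθ with sinθ = 0.708340.
The centroid lies 4.13/2 = 2.065 m below the top edge, so y_c = 7.38 + 2.065 = 9.445 m and h_c = 9.445 × 0.708340 = 6.69027 m.
A = 5 × 4.13 = 20.65 m².
Resultant F = γ·h_c·A = 9.81 × 6.69027 × 20.65 = 1355.29 kN.
I_c = b·h³/12 = 5 × 4.13³/12 = 29.3521 m⁴.
Centre of pressure: y_p = y_c + I_c/(y_c·A) = 9.445 + 29.3521/(9.445 × 20.65) = 9.445 + 0.150493 = 9.59549 m along the plane.

y_p = 9.595 m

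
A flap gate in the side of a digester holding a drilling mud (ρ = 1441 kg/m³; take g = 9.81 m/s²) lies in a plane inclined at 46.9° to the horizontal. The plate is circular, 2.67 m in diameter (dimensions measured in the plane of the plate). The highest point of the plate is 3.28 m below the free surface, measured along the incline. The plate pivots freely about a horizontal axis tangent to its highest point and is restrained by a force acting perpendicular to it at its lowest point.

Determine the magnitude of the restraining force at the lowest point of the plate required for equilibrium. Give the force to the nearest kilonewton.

γ = ρg = 1441 × 9.81 / 1000 = 14.13621 kN/m³.
Let θ = 46.9° be the plate's angle to the horizontal; measure y along the incline from where the plane meets the free surface. Vertical depth h = y·sinθ with sinθ = 0.730162.
The centroid is at the centre, 1.335 m below the top of the plate, so y_c = 3.28 + 1.335 = 4.615 m and h_c = 4.615 × 0.730162 = 3.3697 m.
A = π(1.335)² = 5.59902 m².
Resultant F = γ·h_c·A = 14.13621 × 3.3697 × 5.59902 = 266.708 kN.
I_c = πr⁴/4 = π × 1.335⁴/4 = 2.49468 m⁴.
Centre of pressure: y_p = y_c + I_c/(y_c·A) = 4.615 + 2.49468/(4.615 × 5.59902) = 4.615 + 0.0965453 = 4.71155 m along the plane.
The resultant acts 1.335 + 0.0965453 = 1.43155 m (along the plate) below the hinge at the top edge, so the moment about the hinge is M = F × 1.43155 = 266.708 × 1.43155 = 381.806 kN·m.
A normal force at the bottom, 2.67 m from the hinge, must supply this moment: P = 381.806/2.67 = 142.999 kN.

P ≈ 143 kN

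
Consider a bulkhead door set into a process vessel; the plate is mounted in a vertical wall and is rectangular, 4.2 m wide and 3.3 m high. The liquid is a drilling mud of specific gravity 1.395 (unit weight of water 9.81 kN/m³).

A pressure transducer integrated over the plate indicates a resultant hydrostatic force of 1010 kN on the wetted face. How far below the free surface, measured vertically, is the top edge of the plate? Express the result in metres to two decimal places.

d_top ≈ 3.67 m

γ = 1.395 × 9.81 = 13.68495 kN/m³.
A = 4.2 × 3.3 = 13.86 m².
From F = γ·h_c·A, the centroid depth is h_c = 1010/(13.68495 × 13.86) = 5.32494 m.
The centroid lies 3.3/2 = 1.65 m below the top edge, so the top edge sits at h_top = 5.32494 − 1.65 = 3.67494 m below the surface.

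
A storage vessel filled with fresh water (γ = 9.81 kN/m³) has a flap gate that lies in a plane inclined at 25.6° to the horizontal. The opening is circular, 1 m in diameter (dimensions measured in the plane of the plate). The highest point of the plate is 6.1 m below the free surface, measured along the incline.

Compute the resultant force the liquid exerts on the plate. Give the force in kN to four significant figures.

γ = 9.81 kN/m³.
Let θ = 25.6° be the plate's angle to the horizontal; measure y along the incline from where the plane meets the free surface. Vertical depth h = y·sinθ with sinθ = 0.432086.
The centroid is at the centre, 0.5 m below the top of the plate, so y_c = 6.1 + 0.5 = 6.6 m and h_c = 6.6 × 0.432086 = 2.85177 m.
A = π(0.5)² = 0.785398 m².
Resultant F = γ·h_c·A = 9.81 × 2.85177 × 0.785398 = 21.9722 kN.

F ≈ 21.97 kN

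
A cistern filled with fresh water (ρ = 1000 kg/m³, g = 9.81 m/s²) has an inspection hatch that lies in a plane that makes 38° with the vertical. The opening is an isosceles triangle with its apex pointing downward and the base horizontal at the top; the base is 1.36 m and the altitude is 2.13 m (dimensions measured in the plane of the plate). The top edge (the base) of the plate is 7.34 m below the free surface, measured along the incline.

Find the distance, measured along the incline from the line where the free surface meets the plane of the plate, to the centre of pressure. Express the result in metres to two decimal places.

y_p = 8.08 m

γ = ρg = 1000 × 9.81 = 9810 N/m³ = 9.81 kN/m³.
The plate makes 38° with the vertical, i.e. θ = 90° − 38° = 52° to the horizontal. Measuring y along the incline from the free-surface line, vertical depth h = y·sinθ with sinθ = 0.788011.
With the apex down, the centroid sits h/3 = 2.13/3 = 0.71 m below the base (the top edge), so y_c = 7.34 + 0.71 = 8.05 m and h_c = 8.05 × 0.788011 = 6.34349 m.
A = ½ × 1.36 × 2.13 = 1.4484 m².
Resultant F = γ·h_c·A = 9.81 × 6.34349 × 1.4484 = 90.1334 kN.
I_c = b·h³/36 = 1.36 × 2.13³/36 = 0.365069 m⁴.
Centre of pressure: y_p = y_c + I_c/(y_c·A) = 8.05 + 0.365069/(8.05 × 1.4484) = 8.05 + 0.0313105 = 8.08131 m along the plane.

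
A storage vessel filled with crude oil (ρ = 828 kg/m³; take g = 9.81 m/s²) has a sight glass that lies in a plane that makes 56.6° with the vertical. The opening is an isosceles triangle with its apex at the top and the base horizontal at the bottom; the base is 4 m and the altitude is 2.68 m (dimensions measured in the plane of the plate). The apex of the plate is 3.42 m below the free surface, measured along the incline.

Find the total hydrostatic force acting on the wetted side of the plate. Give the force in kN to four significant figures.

F ≈ 124.8 kN

γ = ρg = 828 × 9.81 / 1000 = 8.12268 kN/m³.
The plate makes 56.6° with the vertical, i.e. θ = 90° − 56.6° = 33.4° to the horizontal. Measuring y along the incline from the free-surface line, vertical depth h = y·sinθ with sinθ = 0.550481.
With the apex up, the centroid sits 2h/3 = 2 × 2.68/3 = 1.78667 m below the apex, so y_c = 3.42 + 1.78667 = 5.20667 m and h_c = 5.20667 × 0.550481 = 2.86617 m.
A = ½ × 4 × 2.68 = 5.36 m².
Resultant F = γ·h_c·A = 8.12268 × 2.86617 × 5.36 = 124.786 kN.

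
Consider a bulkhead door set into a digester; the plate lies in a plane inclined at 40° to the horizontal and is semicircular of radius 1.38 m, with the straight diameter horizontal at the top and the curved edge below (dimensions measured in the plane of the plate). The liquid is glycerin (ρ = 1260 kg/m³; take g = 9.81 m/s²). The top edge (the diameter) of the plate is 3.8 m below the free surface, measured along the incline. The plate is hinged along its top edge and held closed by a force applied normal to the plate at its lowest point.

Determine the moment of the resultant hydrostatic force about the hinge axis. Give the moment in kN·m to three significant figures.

γ = ρg = 1260 × 9.81 / 1000 = 12.3606 kN/m³.
Let θ = 40° be the plate's angle to the horizontal; measure y along the incline from where the plane meets the free surface. Vertical depth h = y·sinθ with sinθ = 0.642788.
The centroid of a semicircle lies 4r/(3π) = 0.58569 m from the diameter, here below the top edge, so y_c = 3.8 + 0.58569 = 4.38569 m and h_c = 4.38569 × 0.642788 = 2.81907 m.
A = πr²/2 = π × 1.38²/2 = 2.99142 m².
Resultant F = γ·h_c·A = 12.3606 × 2.81907 × 2.99142 = 104.237 kN.
I_c = (π/8 − 8/(9π))·r⁴ = 0.109757 × 1.38⁴ = 0.39806 m⁴.
Centre of pressure: y_p = y_c + I_c/(y_c·A) = 4.38569 + 0.39806/(4.38569 × 2.99142) = 4.38569 + 0.0303412 = 4.41603 m along the plane.
The resultant acts 0.58569 + 0.0303412 = 0.616031 m (along the plate) below the hinge at the top edge, so the moment about the hinge is M = F × 0.616031 = 104.237 × 0.616031 = 64.2132 kN·m.

M ≈ 64.2 kN·m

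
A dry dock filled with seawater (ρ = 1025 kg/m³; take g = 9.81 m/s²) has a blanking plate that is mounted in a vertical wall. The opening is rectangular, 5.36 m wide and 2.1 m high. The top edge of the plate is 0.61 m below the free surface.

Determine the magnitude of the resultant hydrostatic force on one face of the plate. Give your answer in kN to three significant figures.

F ≈ 188 kN

γ = ρg = 1025 × 9.81 / 1000 = 10.05525 kN/m³.
The centroid lies 2.1/2 = 1.05 m below the top edge, so the centroid depth is h_c = 0.61 + 1.05 = 1.66 m.
A = 5.36 × 2.1 = 11.256 m².
Resultant F = γ·h_c·A = 10.05525 × 1.66 × 11.256 = 187.882 kN.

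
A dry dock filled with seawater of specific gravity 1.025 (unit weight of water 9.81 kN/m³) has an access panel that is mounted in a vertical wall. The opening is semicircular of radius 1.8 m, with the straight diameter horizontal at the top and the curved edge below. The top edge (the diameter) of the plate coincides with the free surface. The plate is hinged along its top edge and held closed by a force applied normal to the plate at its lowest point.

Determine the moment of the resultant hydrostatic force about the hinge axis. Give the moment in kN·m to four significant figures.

M ≈ 41.45 kN·m

γ = 1.025 × 9.81 = 10.05525 kN/m³.
The centroid of a semicircle lies 4r/(3π) = 0.763944 m from the diameter, here below the top edge, so the centroid depth is h_c = 0.763944 m.
A = πr²/2 = π × 1.8²/2 = 5.08938 m².
Resultant F = γ·h_c·A = 10.05525 × 0.763944 × 5.08938 = 39.0948 kN.
I_c = (π/8 − 8/(9π))·r⁴ = 0.109757 × 1.8⁴ = 1.15219 m⁴.
Centre of pressure: y_p = y_c + I_c/(y_c·A) = 0.763944 + 1.15219/(0.763944 × 5.08938) = 0.763944 + 0.296345 = 1.06029 m along the plane.
The resultant acts 0.763944 + 0.296345 = 1.06029 m (along the plate) below the hinge at the top edge, so the moment about the hinge is M = F × 1.06029 = 39.0948 × 1.06029 = 41.4518 kN·m.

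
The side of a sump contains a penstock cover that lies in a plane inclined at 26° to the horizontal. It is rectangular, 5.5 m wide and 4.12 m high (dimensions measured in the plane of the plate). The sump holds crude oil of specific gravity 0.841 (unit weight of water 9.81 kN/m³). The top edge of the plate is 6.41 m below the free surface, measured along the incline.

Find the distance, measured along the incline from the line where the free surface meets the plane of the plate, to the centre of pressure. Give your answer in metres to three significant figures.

y_p = 8.64 m

γ = 0.841 × 9.81 = 8.25021 kN/m³.
Let θ = 26° be the plate's angle to the horizontal; measure y along the incline from where the plane meets the free surface. Vertical depth h = y·sinθ with sinθ = 0.438371.
The centroid lies 4.12/2 = 2.06 m below the top edge, so y_c = 6.41 + 2.06 = 8.47 m and h_c = 8.47 × 0.438371 = 3.713 m.
A = 5.5 × 4.12 = 22.66 m².
Resultant F = γ·h_c·A = 8.25021 × 3.713 × 22.66 = 694.144 kN.
I_c = b·h³/12 = 5.5 × 4.12³/12 = 32.0533 m⁴.
Centre of pressure: y_p = y_c + I_c/(y_c·A) = 8.47 + 32.0533/(8.47 × 22.66) = 8.47 + 0.167005 = 8.63701 m along the plane.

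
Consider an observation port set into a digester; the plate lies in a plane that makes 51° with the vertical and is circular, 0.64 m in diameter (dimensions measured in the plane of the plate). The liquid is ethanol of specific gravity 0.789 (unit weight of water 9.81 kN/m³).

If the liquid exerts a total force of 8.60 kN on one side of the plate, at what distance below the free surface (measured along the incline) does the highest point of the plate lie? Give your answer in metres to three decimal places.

y_top ≈ 5.168 m

γ = 0.789 × 9.81 = 7.74009 kN/m³.
A = π(0.32)² = 0.321699 m².
From F = γ·h_c·A, the centroid depth is h_c = 8.60/(7.74009 × 0.321699) = 3.45384 m.
The plate makes 51° with the vertical, i.e. θ = 90° − 51° = 39° to the horizontal. Measuring y along the incline from the free-surface line, vertical depth h = y·sinθ with sinθ = 0.629320.
Along the incline, y_c = h_c/sinθ = 3.45384/0.629320 = 5.48821 m.
The centroid is at the centre, 0.32 m below the top of the plate, so the highest point sits at y_top = 5.48821 − 0.32 = 5.16821 m along the incline.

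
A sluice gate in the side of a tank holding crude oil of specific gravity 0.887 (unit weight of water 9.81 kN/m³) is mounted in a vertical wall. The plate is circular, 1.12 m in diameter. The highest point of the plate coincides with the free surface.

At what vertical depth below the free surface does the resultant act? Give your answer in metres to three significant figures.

h_p = 0.700 m

γ = 0.887 × 9.81 = 8.70147 kN/m³.
The centroid is at the centre, 0.56 m below the top of the plate, so the centroid depth is h_c = 0.56 m.
A = π(0.56)² = 0.985203 m².
Resultant F = γ·h_c·A = 8.70147 × 0.56 × 0.985203 = 4.80072 kN.
I_c = πr⁴/4 = π × 0.56⁴/4 = 0.07724 m⁴.
Centre of pressure: y_p = y_c + I_c/(y_c·A) = 0.56 + 0.07724/(0.56 × 0.985203) = 0.56 + 0.14 = 0.7 m along the plane.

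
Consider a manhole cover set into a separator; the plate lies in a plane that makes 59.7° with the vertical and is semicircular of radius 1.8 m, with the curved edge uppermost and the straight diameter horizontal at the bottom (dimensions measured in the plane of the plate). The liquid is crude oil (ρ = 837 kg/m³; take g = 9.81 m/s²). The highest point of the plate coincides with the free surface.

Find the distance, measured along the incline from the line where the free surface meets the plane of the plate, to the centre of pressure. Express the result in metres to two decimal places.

y_p = 1.25 m

γ = ρg = 837 × 9.81 / 1000 = 8.21097 kN/m³.
The plate makes 59.7° with the vertical, i.e. θ = 90° − 59.7° = 30.3° to the horizontal. Measuring y along the incline from the free-surface line, vertical depth h = y·sinθ with sinθ = 0.504528.
The centroid lies 4r/(3π) = 0.763944 m above the diameter, so r − 4r/(3π) = 1.8 − 0.763944 = 1.03606 m below the topmost point, so y_c = 1.03606 m and h_c = 1.03606 × 0.504528 = 0.522721 m.
A = πr²/2 = π × 1.8²/2 = 5.08938 m².
Resultant F = γ·h_c·A = 8.21097 × 0.522721 × 5.08938 = 21.8439 kN.
I_c = (π/8 − 8/(9π))·r⁴ = 0.109757 × 1.8⁴ = 1.15219 m⁴.
Centre of pressure: y_p = y_c + I_c/(y_c·A) = 1.03606 + 1.15219/(1.03606 × 5.08938) = 1.03606 + 0.218512 = 1.25457 m along the plane.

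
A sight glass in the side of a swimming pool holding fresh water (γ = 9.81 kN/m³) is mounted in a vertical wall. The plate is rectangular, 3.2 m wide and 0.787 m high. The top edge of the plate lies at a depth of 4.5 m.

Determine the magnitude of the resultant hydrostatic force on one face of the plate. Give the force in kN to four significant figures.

F ≈ 120.9 kN

γ = 9.81 kN/m³.
The centroid lies 0.787/2 = 0.3935 m below the top edge, so the centroid depth is h_c = 4.5 + 0.3935 = 4.8935 m.
A = 3.2 × 0.787 = 2.5184 m².
Resultant F = γ·h_c·A = 9.81 × 4.8935 × 2.5184 = 120.896 kN.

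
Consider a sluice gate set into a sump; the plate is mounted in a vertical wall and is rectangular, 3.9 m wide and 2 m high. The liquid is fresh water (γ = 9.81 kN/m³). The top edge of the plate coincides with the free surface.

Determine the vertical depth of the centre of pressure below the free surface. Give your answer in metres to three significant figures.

h_p = 1.33 m

γ = 9.81 kN/m³.
The centroid lies 2/2 = 1 m below the top edge, so the centroid depth is h_c = 1 m.
A = 3.9 × 2 = 7.8 m².
Resultant F = γ·h_c·A = 9.81 × 1 × 7.8 = 76.518 kN.
I_c = b·h³/12 = 3.9 × 2³/12 = 2.6 m⁴.
Centre of pressure: y_p = y_c + I_c/(y_c·A) = 1 + 2.6/(1 × 7.8) = 1 + 0.333333 = 1.33333 m along the plane.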